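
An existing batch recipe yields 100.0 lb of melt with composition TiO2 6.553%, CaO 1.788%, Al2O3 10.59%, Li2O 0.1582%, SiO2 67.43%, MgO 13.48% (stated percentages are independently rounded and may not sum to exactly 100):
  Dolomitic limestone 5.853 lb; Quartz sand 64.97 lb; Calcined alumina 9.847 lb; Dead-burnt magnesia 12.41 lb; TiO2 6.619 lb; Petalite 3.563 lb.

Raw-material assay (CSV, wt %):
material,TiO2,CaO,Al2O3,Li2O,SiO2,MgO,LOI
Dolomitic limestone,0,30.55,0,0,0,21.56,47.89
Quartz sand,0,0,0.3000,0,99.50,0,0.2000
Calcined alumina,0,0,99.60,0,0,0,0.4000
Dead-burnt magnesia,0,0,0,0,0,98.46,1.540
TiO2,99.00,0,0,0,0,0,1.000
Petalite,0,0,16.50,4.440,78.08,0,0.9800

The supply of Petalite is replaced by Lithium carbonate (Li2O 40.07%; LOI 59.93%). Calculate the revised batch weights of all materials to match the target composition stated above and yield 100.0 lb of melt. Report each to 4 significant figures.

The whole derivation carries full float precision in all steps; values along the way are displayed rounded off to 4 significant figures in the printout; exactly one rounding lands on every reported value. The derived quantities (the yield, glass mass, totals, the six compositions, LOI) are re-derived from the batch weights per 100.0 lb of glass in exact precision, exactly as printed in the problem or the answer.
The oxide mass targets at 100.0 lb melt:
  TiO2: 6.553% × 100.0 = 6.553 lb
  CaO: 1.788% × 100.0 = 1.788 lb
  Al2O3: 10.59% × 100.0 = 10.59 lb
  Li2O: 0.1582% × 100.0 = 0.1582 lb
  SiO2: 67.43% × 100.0 = 67.43 lb
  MgO: 13.48% × 100.0 = 13.48 lb
Mass-balance tally per oxide with the batch weights as given, for the quoted basis mass (sum by sum, the targets are met exact up to rounding of places):
  TiO2: 6.619·0.9900 = 6.553 lb (target 6.553 lb)
  CaO: 5.853·0.3055 = 1.788 lb (target 1.788 lb)
  Al2O3: 67.77·0.003000 + 10.43·0.9960 = 10.59 lb (target 10.59 lb)
  Li2O: 0.3948·0.4007 = 0.1582 lb (target 0.1582 lb)
  SiO2: 67.77·0.9950 = 67.43 lb (target 67.43 lb)
  MgO: 5.853·0.2156 + 12.41·0.9846 = 13.48 lb (target 13.48 lb)
Mass balance on the glass: total charge less LOI = 100.0 lb (targets for the oxides total 100.0 lb; basis as stated: 100.0 lb — gaps are rounding artifacts).
Total batch = Σ batch = 103.5 lb; loss to ignition Σ batch·LOI = 3.474 lb; as yield: glass ÷ batch → 96.64%.

Revised batch per 100.0 lb melt:
  Dolomitic limestone: 5.853 lb
  Quartz sand: 67.77 lb
  Calcined alumina: 10.43 lb
  Dead-burnt magnesia: 12.41 lb
  TiO2: 6.619 lb
  Lithium carbonate: 0.3948 lb
Total batch = 103.5 lb; LOI loss = 3.474 lb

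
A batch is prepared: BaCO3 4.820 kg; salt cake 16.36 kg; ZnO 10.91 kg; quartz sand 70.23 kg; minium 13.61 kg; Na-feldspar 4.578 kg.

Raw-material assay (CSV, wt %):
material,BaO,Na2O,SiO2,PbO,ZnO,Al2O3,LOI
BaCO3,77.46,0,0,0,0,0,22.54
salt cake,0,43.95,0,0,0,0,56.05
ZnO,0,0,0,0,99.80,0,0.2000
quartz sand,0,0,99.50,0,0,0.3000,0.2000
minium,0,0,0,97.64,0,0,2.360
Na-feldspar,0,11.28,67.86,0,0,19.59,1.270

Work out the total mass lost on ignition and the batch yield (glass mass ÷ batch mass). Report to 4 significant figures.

LOI loss = 10.80 kg; glass = 109.7 kg; yield = 91.04%

In-progress results appear, with 4-significant-digit rounding, in the printout. Full float precision is maintained through every step. Every reported number takes just one rounding — all derived quantities, including totals, yield, ignition loss, net glass mass, six oxide percentages, are computed using the weight values on 109.7 kg of glass at exact precision precisely as stated by question or answer.
Per-material ignition loss:
  BaCO3: 4.820 × 0.2254 = 1.086 kg
  salt cake: 16.36 × 0.5605 = 9.170 kg
  ZnO: 10.91 × 0.002000 = 0.02182 kg
  quartz sand: 70.23 × 0.002000 = 0.1405 kg
  minium: 13.61 × 0.02360 = 0.3212 kg
  Na-feldspar: 4.578 × 0.01270 = 0.05814 kg
Total LOI = 10.80 kg
Glass = batch − LOI = 120.5 − 10.80 = 109.7 kg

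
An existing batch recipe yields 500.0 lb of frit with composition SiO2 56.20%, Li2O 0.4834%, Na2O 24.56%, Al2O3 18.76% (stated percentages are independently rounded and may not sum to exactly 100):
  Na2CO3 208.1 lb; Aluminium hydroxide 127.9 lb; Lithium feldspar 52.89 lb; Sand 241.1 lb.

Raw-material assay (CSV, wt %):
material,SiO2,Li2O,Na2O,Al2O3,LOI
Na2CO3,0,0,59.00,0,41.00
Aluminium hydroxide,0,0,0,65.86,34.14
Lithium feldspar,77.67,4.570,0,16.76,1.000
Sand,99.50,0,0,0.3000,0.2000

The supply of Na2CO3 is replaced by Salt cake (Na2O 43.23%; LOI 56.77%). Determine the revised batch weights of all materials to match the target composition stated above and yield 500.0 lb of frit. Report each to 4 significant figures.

Each numeric step maintains exact precision all the way through. Values along the way are displayed, with 4-significant-digit rounding, in the printout. Exactly one rounding is applied to each reported number. All derived quantities (the four compositions, yield, totals, LOI, net glass mass) are carried at full precision using the weight values for 500.0 lb of glass, exactly as shown in problem or answer.
Target masses of each oxide per 500.0 lb frit:
  SiO2: 56.20% × 500.0 = 281.0 lb
  Li2O: 0.4834% × 500.0 = 2.417 lb
  Na2O: 24.56% × 500.0 = 122.8 lb
  Al2O3: 18.76% × 500.0 = 93.80 lb
Checking each oxide sum given the weights on record, per the basis as stated (sums match the target masses inside rounding margins):
  SiO2: 52.89·0.7767 + 241.1·0.9950 = 281.0 lb (target 281.0 lb)
  Li2O: 52.89·0.04570 = 2.417 lb (target 2.417 lb)
  Na2O: 284.1·0.4323 = 122.8 lb (target 122.8 lb)
  Al2O3: 127.9·0.6586 + 52.89·0.1676 + 241.1·0.003000 = 93.82 lb (target 93.80 lb)
Mass balance on the glass: the batch minus its LOI: 500.0 lb (summing oxide targets gives 500.0 lb; with the basis standing at 500.0 lb — gaps are rounding artifacts).
Adding the batch up: Σ batch = 706.0 lb; ignition loss, Σ(batch × LOI) = 206.0 lb; the yield ratio, glass ÷ batch: 70.83%.

Revised batch per 500.0 lb frit:
  Salt cake: 284.1 lb
  Aluminium hydroxide: 127.9 lb
  Lithium feldspar: 52.89 lb
  Sand: 241.1 lb
Total batch = 706.0 lb; LOI loss = 206.0 lb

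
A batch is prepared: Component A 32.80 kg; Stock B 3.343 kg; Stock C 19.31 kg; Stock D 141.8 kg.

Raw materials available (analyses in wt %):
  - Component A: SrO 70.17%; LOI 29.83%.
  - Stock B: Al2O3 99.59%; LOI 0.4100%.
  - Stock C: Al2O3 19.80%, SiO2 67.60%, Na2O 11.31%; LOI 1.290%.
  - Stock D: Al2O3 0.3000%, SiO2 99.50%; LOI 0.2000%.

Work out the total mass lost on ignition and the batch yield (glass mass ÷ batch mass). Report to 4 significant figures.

All internal work carries full precision from first step to last. Intermediates are shown rounded off to 4 significant figures in the printout — a single rounding finalizes every reported number. All derived quantities (ignition loss, net glass mass, the four compositions, yield, totals) are recomputed using the weight values for 186.9 kg of glass in exact precision precisely as stated by the question or the answer.
Material-by-material LOI:
  Component A: 32.80 × 0.2983 = 9.784 kg
  Stock B: 3.343 × 0.004100 = 0.01371 kg
  Stock C: 19.31 × 0.01290 = 0.2491 kg
  Stock D: 141.8 × 0.002000 = 0.2836 kg
Total LOI = 10.33 kg
Glass = batch − LOI = 197.3 − 10.33 = 186.9 kg

LOI loss = 10.33 kg; glass = 186.9 kg; yield = 94.76%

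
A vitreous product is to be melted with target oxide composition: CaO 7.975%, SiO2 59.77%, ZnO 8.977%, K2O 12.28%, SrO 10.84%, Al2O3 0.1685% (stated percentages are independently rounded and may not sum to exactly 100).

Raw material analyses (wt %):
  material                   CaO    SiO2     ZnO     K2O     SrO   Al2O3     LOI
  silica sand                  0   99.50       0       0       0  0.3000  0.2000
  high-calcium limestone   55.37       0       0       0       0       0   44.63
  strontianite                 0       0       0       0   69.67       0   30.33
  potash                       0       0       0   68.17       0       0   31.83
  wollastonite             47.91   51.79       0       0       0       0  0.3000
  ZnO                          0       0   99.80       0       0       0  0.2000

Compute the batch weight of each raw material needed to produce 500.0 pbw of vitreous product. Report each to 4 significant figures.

Batch per 500.0 pbw vitreous product:
  silica sand: 280.8 pbw
  high-calcium limestone: 39.57 pbw
  strontianite: 77.80 pbw
  potash: 90.07 pbw
  wollastonite: 37.50 pbw
  ZnO: 44.97 pbw
Total batch = 570.7 pbw; LOI loss = 70.69 pbw; yield = 87.61%

Intermediates are displayed (rounded to 4 significant digits) in the printout; the working math runs at full float precision at each step — each reported value is rounded exactly once. All derived quantities are recomputed from the weighed amounts for 500.0 pbw of glass in full float precision (the yield, LOI, the six compositions, totals, net glass mass) as given in question or answer.
Per-oxide target masses for 500.0 pbw vitreous product:
  CaO: 7.975% × 500.0 = 39.88 pbw
  SiO2: 59.77% × 500.0 = 298.8 pbw
  ZnO: 8.977% × 500.0 = 44.88 pbw
  K2O: 12.28% × 500.0 = 61.40 pbw
  SrO: 10.84% × 500.0 = 54.20 pbw
  Al2O3: 0.1685% × 500.0 = 0.8425 pbw
A balance pass over the oxides, given the weights on record, at the basis given (every target is met by its sum inside rounding margins):
  CaO: 39.57·0.5537 + 37.50·0.4791 = 39.88 pbw (target 39.88 pbw)
  SiO2: 280.8·0.9950 + 37.50·0.5179 = 298.8 pbw (target 298.8 pbw)
  ZnO: 44.97·0.9980 = 44.88 pbw (target 44.88 pbw)
  K2O: 90.07·0.6817 = 61.40 pbw (target 61.40 pbw)
  SrO: 77.80·0.6967 = 54.20 pbw (target 54.20 pbw)
  Al2O3: 280.8·0.003000 = 0.8424 pbw (target 0.8425 pbw)
Glass-mass closure: total charge less LOI = 500.0 pbw (summing oxide targets gives 500.1 pbw; versus the stated basis of 500.0 pbw — any gap is answer rounding).
Total batch = Σ batch = 570.7 pbw; the LOI term Σ batch·LOI equals 70.69 pbw; the yield ratio, glass ÷ batch: 87.61%.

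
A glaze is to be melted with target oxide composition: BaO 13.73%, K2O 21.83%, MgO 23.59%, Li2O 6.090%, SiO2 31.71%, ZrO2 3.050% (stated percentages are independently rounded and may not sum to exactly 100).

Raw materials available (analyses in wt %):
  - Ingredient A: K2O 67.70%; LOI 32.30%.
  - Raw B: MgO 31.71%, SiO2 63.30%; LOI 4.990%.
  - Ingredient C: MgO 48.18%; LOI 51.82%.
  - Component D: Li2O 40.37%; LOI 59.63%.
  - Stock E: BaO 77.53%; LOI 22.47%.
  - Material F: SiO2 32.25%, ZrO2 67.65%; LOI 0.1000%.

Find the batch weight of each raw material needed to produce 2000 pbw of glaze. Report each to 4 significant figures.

Exact precision is kept throughout — values along the way are shown rounded off to 4 significant figures when written out; each reported figure carries a single rounding; the derived quantities are re-derived starting from the weights for 2000 pbw of glass at full precision (the yield, totals, ignition loss, the six compositions, glass mass), exactly as printed in the problem or the answer.
The oxide mass targets at 2000 pbw glaze:
  BaO: 13.73% × 2000 = 274.6 pbw
  K2O: 21.83% × 2000 = 436.6 pbw
  MgO: 23.59% × 2000 = 471.8 pbw
  Li2O: 6.090% × 2000 = 121.8 pbw
  SiO2: 31.71% × 2000 = 634.2 pbw
  ZrO2: 3.050% × 2000 = 61.00 pbw
Sums-versus-targets review on the weights just shown, under the basis named above (every target is met by its sum exact up to rounding of places):
  BaO: 354.2·0.7753 = 274.6 pbw (target 274.6 pbw)
  K2O: 644.9·0.6770 = 436.6 pbw (target 436.6 pbw)
  MgO: 956.0·0.3171 + 350.1·0.4818 = 471.8 pbw (target 471.8 pbw)
  Li2O: 301.7·0.4037 = 121.8 pbw (target 121.8 pbw)
  SiO2: 956.0·0.6330 + 90.17·0.3225 = 634.2 pbw (target 634.2 pbw)
  ZrO2: 90.17·0.6765 = 61.00 pbw (target 61.00 pbw)
Auditing the glass mass value: batch Σ − ignition loss = 2000 pbw (oxide target masses add up to 2000 pbw; against the stated basis, 2000 pbw — any gap is answer rounding).
Adding the batch up: Σ batch = 2697 pbw; Σ batch·LOI gives LOI loss = 697.0 pbw; the yield ratio, glass ÷ batch: 74.16%.

Batch per 2000 pbw glaze:
  Ingredient A: 644.9 pbw
  Raw B: 956.0 pbw
  Ingredient C: 350.1 pbw
  Component D: 301.7 pbw
  Stock E: 354.2 pbw
  Material F: 90.17 pbw
Total batch = 2697 pbw; LOI loss = 697.0 pbw; yield = 74.16%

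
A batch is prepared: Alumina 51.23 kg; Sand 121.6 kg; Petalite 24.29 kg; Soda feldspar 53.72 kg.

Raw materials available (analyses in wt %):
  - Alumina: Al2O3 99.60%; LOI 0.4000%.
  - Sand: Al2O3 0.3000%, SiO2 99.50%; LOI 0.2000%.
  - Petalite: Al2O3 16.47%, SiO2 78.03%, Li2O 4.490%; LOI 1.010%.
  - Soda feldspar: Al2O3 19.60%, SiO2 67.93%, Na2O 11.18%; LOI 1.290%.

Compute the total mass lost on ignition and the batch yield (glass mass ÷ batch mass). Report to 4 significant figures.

LOI loss = 1.386 kg; glass = 249.5 kg; yield = 99.45%

All internal work keeps exact precision at every stage — working values are shown, rounded to 4 significant digits, alongside each step. A single rounding yields each reported result. All derived quantities (yield, four oxide percentages, glass mass, ignition loss, totals) are carried starting from the weights on 249.5 kg of glass at full precision, as quoted within the question or the answer.
Each material's LOI contribution:
  Alumina: 51.23 × 0.004000 = 0.2049 kg
  Sand: 121.6 × 0.002000 = 0.2432 kg
  Petalite: 24.29 × 0.01010 = 0.2453 kg
  Soda feldspar: 53.72 × 0.01290 = 0.6930 kg
Total LOI = 1.386 kg
Glass = batch − LOI = 250.8 − 1.386 = 249.5 kg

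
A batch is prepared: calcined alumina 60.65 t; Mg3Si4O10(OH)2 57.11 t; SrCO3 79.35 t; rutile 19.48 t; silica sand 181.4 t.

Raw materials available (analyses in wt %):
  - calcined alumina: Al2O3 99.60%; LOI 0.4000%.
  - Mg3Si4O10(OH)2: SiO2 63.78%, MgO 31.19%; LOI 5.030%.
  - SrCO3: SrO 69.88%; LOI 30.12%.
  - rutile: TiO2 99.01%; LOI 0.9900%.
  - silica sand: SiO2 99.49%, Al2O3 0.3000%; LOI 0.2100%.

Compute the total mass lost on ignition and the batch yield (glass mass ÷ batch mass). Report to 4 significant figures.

LOI loss = 27.59 t; glass = 370.4 t; yield = 93.07%

The intermediate values appear, rounded to four significant figures, between the steps; each numeric step maintains full precision from first step to last — every reported figure sees exactly one rounding; the derived quantities (net glass mass, yield, five oxide percentages, the totals, LOI) are computed from the weighed amounts on 370.4 t of glass at exact precision, as quoted within either problem or answer.
Per-material ignition loss:
  calcined alumina: 60.65 × 0.004000 = 0.2426 t
  Mg3Si4O10(OH)2: 57.11 × 0.05030 = 2.873 t
  SrCO3: 79.35 × 0.3012 = 23.90 t
  rutile: 19.48 × 0.009900 = 0.1929 t
  silica sand: 181.4 × 0.002100 = 0.3809 t
Total LOI = 27.59 t
Glass = batch − LOI = 398.0 − 27.59 = 370.4 t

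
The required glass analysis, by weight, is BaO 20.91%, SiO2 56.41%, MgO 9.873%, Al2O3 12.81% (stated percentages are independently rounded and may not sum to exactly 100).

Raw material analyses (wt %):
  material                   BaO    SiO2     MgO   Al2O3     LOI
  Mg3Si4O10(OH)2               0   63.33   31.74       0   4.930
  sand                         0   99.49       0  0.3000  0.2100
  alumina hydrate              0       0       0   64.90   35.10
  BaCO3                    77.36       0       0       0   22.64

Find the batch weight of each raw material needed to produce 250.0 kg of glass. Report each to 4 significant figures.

The whole derivation runs at full float precision at each step. The intermediate values are rounded to four significant figures when displayed — a single rounding finalizes each reported result. Derived quantities (glass mass, the totals, the four compositions, the yield, LOI) are computed in exact precision from the weighed amounts at 250.0 kg of glass as quoted within the problem or the answer.
The oxide mass targets at 250.0 kg glass:
  BaO: 20.91% × 250.0 = 52.28 kg
  SiO2: 56.41% × 250.0 = 141.0 kg
  MgO: 9.873% × 250.0 = 24.68 kg
  Al2O3: 12.81% × 250.0 = 32.02 kg
Checking each oxide sum on the weights just shown, against the basis in use (summed amounts equal target values inside rounding margins):
  BaO: 67.57·0.7736 = 52.27 kg (target 52.28 kg)
  SiO2: 77.76·0.6333 + 92.25·0.9949 = 141.0 kg (target 141.0 kg)
  MgO: 77.76·0.3174 = 24.68 kg (target 24.68 kg)
  Al2O3: 92.25·0.003000 + 48.92·0.6490 = 32.03 kg (target 32.02 kg)
Glass mass check: the batch minus its LOI: 250.0 kg (targets for the oxides total 250.0 kg; against the stated basis, 250.0 kg — deltas are rounding alone).
Adding the batch up: Σ batch = 286.5 kg; LOI removed, Σ of batch·LOI: 36.50 kg; the yield ratio, glass ÷ batch: 87.26%.

Batch per 250.0 kg glass:
  Mg3Si4O10(OH)2: 77.76 kg
  sand: 92.25 kg
  alumina hydrate: 48.92 kg
  BaCO3: 67.57 kg
Total batch = 286.5 kg; LOI loss = 36.50 kg; yield = 87.26%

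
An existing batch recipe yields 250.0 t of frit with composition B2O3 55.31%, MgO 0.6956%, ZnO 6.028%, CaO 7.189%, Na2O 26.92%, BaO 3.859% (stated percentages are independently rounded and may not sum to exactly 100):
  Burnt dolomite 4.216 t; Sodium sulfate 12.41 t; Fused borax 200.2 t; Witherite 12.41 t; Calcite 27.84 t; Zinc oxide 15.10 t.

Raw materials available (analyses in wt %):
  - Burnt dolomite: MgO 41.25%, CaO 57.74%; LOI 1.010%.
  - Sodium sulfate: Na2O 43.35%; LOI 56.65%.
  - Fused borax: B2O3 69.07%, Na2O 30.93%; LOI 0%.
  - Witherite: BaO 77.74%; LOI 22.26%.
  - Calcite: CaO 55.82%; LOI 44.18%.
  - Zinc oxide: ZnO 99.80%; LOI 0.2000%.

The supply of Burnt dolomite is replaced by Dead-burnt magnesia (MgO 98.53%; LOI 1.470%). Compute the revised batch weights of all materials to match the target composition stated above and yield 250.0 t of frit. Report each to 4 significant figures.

Revised batch per 250.0 t frit:
  Dead-burnt magnesia: 1.765 t
  Sodium sulfate: 12.41 t
  Fused borax: 200.2 t
  Witherite: 12.41 t
  Calcite: 32.20 t
  Zinc oxide: 15.10 t
Total batch = 274.1 t; LOI loss = 24.07 t

Intermediates are displayed rounded to 4 significant digits as written; the whole derivation holds full precision at each step — every reported result takes a single rounding. The derived quantities are recomputed at full precision (the yield, LOI, the totals, glass mass, six oxide percentages) using the weight values on 250.0 t of glass exactly as shown in question or answer.
Target oxide masses per 250.0 t frit:
  B2O3: 55.31% × 250.0 = 138.3 t
  MgO: 0.6956% × 250.0 = 1.739 t
  ZnO: 6.028% × 250.0 = 15.07 t
  CaO: 7.189% × 250.0 = 17.97 t
  Na2O: 26.92% × 250.0 = 67.30 t
  BaO: 3.859% × 250.0 = 9.648 t
Verifying the oxide balance with the batch weights as given, under the basis named above (oxide sums agree with the targets modulo rounding of the values):
  B2O3: 200.2·0.6907 = 138.3 t (target 138.3 t)
  MgO: 1.765·0.9853 = 1.739 t (target 1.739 t)
  ZnO: 15.10·0.9980 = 15.07 t (target 15.07 t)
  CaO: 32.20·0.5582 = 17.97 t (target 17.97 t)
  Na2O: 12.41·0.4335 + 200.2·0.3093 = 67.30 t (target 67.30 t)
  BaO: 12.41·0.7774 = 9.648 t (target 9.648 t)
Mass balance on the glass: batch Σ − ignition loss = 250.0 t (the targets, summed, come to 250.0 t; with the basis standing at 250.0 t — deltas are rounding alone).
Batch total: Σ batch = 274.1 t; ignition loss, Σ(batch × LOI) = 24.07 t; yield = glass ÷ total batch = 91.22%.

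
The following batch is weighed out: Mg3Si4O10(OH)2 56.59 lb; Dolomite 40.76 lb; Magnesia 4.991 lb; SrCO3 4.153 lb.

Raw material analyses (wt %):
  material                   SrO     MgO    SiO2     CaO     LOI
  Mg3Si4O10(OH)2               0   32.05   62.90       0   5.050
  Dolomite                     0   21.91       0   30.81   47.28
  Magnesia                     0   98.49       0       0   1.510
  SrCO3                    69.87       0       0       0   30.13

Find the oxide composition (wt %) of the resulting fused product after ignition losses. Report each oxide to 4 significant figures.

Values along the way are shown with 4-significant-digit rounding when written out — full precision is maintained at all times; each reported result takes exactly one rounding; all derived quantities (the four compositions, totals, the yield, ignition loss, net glass mass) are re-derived starting from the weights for 83.04 lb of glass in full float precision precisely as stated by either problem or answer.
Oxide masses out of the charge:
  SrO: 4.153·0.6987 = 2.902 lb
  MgO: 56.59·0.3205 + 40.76·0.2191 + 4.991·0.9849 = 31.98 lb
  SiO2: 56.59·0.6290 = 35.60 lb
  CaO: 40.76·0.3081 = 12.56 lb
LOI: 56.59·0.05050 + 40.76·0.4728 + 4.991·0.01510 + 4.153·0.3013 = 23.46 lb
Glass = total batch minus LOI = 106.5 − 23.46 = 83.04 lb (= the summed oxide contributions)
wt % = oxide mass / glass mass × 100

Glass mass = 83.04 lb (batch 106.5 − LOI 23.46).
Composition: SrO 3.494%, MgO 38.52%, SiO2 42.87%, CaO 15.12%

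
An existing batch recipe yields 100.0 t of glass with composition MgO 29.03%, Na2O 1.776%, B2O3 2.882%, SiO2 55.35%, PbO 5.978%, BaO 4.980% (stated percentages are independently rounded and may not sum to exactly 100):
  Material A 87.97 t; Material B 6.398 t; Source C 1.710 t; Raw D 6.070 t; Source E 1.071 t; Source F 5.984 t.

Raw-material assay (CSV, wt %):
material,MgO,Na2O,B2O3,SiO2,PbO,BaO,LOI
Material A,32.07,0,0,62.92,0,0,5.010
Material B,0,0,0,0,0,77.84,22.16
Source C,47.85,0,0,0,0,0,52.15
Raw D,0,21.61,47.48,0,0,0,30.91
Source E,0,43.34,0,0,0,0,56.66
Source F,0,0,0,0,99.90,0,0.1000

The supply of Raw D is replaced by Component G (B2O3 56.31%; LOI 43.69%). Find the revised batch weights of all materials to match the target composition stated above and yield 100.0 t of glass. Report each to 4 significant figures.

Revised batch per 100.0 t glass:
  Material A: 87.97 t
  Material B: 6.398 t
  Source C: 1.710 t
  Component G: 5.118 t
  Source E: 4.098 t
  Source F: 5.984 t
Total batch = 111.3 t; LOI loss = 11.28 t

The working math keeps full precision in every operation — values along the way are displayed, rounded to 4 significant figures, across the worked steps — a single rounding finalizes every reported result — the derived quantities are recomputed using the weight values at 100.0 t of glass at full float precision (the totals, the yield, the six compositions, net glass mass, ignition loss), exactly as printed in the problem or answer text.
Target masses of each oxide per 100.0 t glass:
  MgO: 29.03% × 100.0 = 29.03 t
  Na2O: 1.776% × 100.0 = 1.776 t
  B2O3: 2.882% × 100.0 = 2.882 t
  SiO2: 55.35% × 100.0 = 55.35 t
  PbO: 5.978% × 100.0 = 5.978 t
  BaO: 4.980% × 100.0 = 4.980 t
Sums-versus-targets review working from each reported weight, per the basis as stated (delivered sums recover each target net of answer rounding effects):
  MgO: 87.97·0.3207 + 1.710·0.4785 = 29.03 t (target 29.03 t)
  Na2O: 4.098·0.4334 = 1.776 t (target 1.776 t)
  B2O3: 5.118·0.5631 = 2.882 t (target 2.882 t)
  SiO2: 87.97·0.6292 = 55.35 t (target 55.35 t)
  PbO: 5.984·0.9990 = 5.978 t (target 5.978 t)
  BaO: 6.398·0.7784 = 4.980 t (target 4.980 t)
Glass-mass bookkeeping: Σ batch − LOI loss = 100.0 t (per-oxide target masses sum to 100.0 t; stated basis 100.0 t — gaps are rounding artifacts).
Summing the batch: Σ batch = 111.3 t; loss to ignition Σ batch·LOI = 11.28 t; as yield: glass ÷ batch → 89.86%.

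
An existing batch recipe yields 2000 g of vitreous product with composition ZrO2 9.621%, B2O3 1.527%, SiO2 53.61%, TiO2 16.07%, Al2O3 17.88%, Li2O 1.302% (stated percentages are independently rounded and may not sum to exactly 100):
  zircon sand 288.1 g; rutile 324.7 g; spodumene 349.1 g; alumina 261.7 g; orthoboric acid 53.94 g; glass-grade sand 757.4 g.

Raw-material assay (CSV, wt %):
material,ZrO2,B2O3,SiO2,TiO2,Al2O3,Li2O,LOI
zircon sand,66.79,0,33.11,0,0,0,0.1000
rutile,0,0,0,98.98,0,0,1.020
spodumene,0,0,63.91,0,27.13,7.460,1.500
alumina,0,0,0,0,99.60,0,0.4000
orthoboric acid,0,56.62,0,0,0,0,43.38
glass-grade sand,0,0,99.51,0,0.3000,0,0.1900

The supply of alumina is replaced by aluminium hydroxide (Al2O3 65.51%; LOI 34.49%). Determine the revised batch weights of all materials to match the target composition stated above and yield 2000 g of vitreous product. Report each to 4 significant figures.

The whole derivation keeps full precision at each step. The intermediate values are shown, rounded to 4 significant digits, in the printout — every reported result includes exactly one rounding; all derived quantities, including totals, LOI, glass mass, the six compositions, the yield, are recomputed from the batch weights per 2000 g of glass in full precision as set out in the problem or answer text.
Target oxide masses per 2000 g vitreous product:
  ZrO2: 9.621% × 2000 = 192.4 g
  B2O3: 1.527% × 2000 = 30.54 g
  SiO2: 53.61% × 2000 = 1072 g
  TiO2: 16.07% × 2000 = 321.4 g
  Al2O3: 17.88% × 2000 = 357.6 g
  Li2O: 1.302% × 2000 = 26.04 g
Sums-versus-targets review working from each reported weight, for the quoted basis mass (sums match the target masses modulo rounding of the values):
  ZrO2: 288.1·0.6679 = 192.4 g (target 192.4 g)
  B2O3: 53.94·0.5662 = 30.54 g (target 30.54 g)
  SiO2: 288.1·0.3311 + 349.1·0.6391 + 757.4·0.9951 = 1072 g (target 1072 g)
  TiO2: 324.7·0.9898 = 321.4 g (target 321.4 g)
  Al2O3: 349.1·0.2713 + 397.8·0.6551 + 757.4·0.003000 = 357.6 g (target 357.6 g)
  Li2O: 349.1·0.07460 = 26.04 g (target 26.04 g)
Glass-mass sanity pass: total charge less LOI = 2000 g (the targets, summed, come to 2000 g; basis as stated: 2000 g — rounding explains the deltas).
Whole-batch sum: Σ batch = 2171 g; LOI loss = Σ batch·LOI = 170.9 g; glass ÷ batch gives a yield of 92.13%.

Revised batch per 2000 g vitreous product:
  zircon sand: 288.1 g
  rutile: 324.7 g
  spodumene: 349.1 g
  aluminium hydroxide: 397.8 g
  orthoboric acid: 53.94 g
  glass-grade sand: 757.4 g
Total batch = 2171 g; LOI loss = 170.9 g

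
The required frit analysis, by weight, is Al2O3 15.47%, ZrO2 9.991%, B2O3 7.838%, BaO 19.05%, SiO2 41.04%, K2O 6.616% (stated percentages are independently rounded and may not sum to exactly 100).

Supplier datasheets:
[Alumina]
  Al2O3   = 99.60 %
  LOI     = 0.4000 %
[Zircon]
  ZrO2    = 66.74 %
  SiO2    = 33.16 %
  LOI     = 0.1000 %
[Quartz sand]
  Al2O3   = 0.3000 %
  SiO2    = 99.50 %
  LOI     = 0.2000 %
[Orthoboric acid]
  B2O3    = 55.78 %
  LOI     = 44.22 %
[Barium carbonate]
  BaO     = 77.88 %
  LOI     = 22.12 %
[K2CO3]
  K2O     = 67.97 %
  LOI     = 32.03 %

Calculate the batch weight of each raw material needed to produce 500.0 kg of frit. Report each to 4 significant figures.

Batch per 500.0 kg frit:
  Alumina: 77.11 kg
  Zircon: 74.85 kg
  Quartz sand: 181.3 kg
  Orthoboric acid: 70.26 kg
  Barium carbonate: 122.3 kg
  K2CO3: 48.67 kg
Total batch = 574.5 kg; LOI loss = 74.46 kg; yield = 87.04%

Intermediates are printed, rounded to four significant figures, on the page — every computation maintains full precision all the way through — each reported number includes exactly one rounding — derived quantities are computed starting from the weights on 500.0 kg of glass at full precision (the yield, totals, net glass mass, ignition loss, six oxide percentages) exactly as printed in question or answer.
Oxide mass targets, per 500.0 kg frit:
  Al2O3: 15.47% × 500.0 = 77.35 kg
  ZrO2: 9.991% × 500.0 = 49.96 kg
  B2O3: 7.838% × 500.0 = 39.19 kg
  BaO: 19.05% × 500.0 = 95.25 kg
  SiO2: 41.04% × 500.0 = 205.2 kg
  K2O: 6.616% × 500.0 = 33.08 kg
A balance pass over the oxides, with the batch weights as given, relative to the basis at hand (each sum matches its target mass once rounding is allowed for):
  Al2O3: 77.11·0.9960 + 181.3·0.003000 = 77.35 kg (target 77.35 kg)
  ZrO2: 74.85·0.6674 = 49.95 kg (target 49.96 kg)
  B2O3: 70.26·0.5578 = 39.19 kg (target 39.19 kg)
  BaO: 122.3·0.7788 = 95.25 kg (target 95.25 kg)
  SiO2: 74.85·0.3316 + 181.3·0.9950 = 205.2 kg (target 205.2 kg)
  K2O: 48.67·0.6797 = 33.08 kg (target 33.08 kg)
Consistency of the glass mass: whole batch net of LOI = 500.0 kg (oxide target masses add up to 500.0 kg; versus the stated basis of 500.0 kg — a pure rounding effect).
Batch total: Σ batch = 574.5 kg; LOI loss = Σ batch·LOI = 74.46 kg; yield, glass over the total, = 87.04%.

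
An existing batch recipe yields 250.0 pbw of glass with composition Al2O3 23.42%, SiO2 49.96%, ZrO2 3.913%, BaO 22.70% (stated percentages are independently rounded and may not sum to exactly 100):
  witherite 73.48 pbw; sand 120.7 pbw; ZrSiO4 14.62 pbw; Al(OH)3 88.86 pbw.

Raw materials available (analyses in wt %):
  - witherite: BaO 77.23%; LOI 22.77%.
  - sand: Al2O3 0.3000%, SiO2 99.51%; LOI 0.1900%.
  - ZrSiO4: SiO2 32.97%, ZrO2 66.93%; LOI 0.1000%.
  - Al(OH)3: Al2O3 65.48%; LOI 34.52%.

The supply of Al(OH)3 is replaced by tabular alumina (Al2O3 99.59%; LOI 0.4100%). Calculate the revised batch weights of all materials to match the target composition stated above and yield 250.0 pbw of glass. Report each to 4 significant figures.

Revised batch per 250.0 pbw glass:
  witherite: 73.48 pbw
  sand: 120.7 pbw
  ZrSiO4: 14.62 pbw
  tabular alumina: 58.43 pbw
Total batch = 267.2 pbw; LOI loss = 17.21 pbw

The working math runs at full float precision at every stage — mid-chain values appear, with 4-significant-figure rounding, between the steps; every reported value takes a single rounding. Derived quantities, which include LOI, totals, yield, glass mass, four oxide percentages, are recomputed at exact precision, as written in either problem or answer, using the weight values on 250.0 pbw of glass.
Target masses of each oxide per 250.0 pbw glass:
  Al2O3: 23.42% × 250.0 = 58.55 pbw
  SiO2: 49.96% × 250.0 = 124.9 pbw
  ZrO2: 3.913% × 250.0 = 9.782 pbw
  BaO: 22.70% × 250.0 = 56.75 pbw
Verifying the oxide balance given the weights on record, versus the basis set out (every target is met by its sum up to rounding of the answer):
  Al2O3: 120.7·0.003000 + 58.43·0.9959 = 58.55 pbw (target 58.55 pbw)
  SiO2: 120.7·0.9951 + 14.62·0.3297 = 124.9 pbw (target 124.9 pbw)
  ZrO2: 14.62·0.6693 = 9.785 pbw (target 9.782 pbw)
  BaO: 73.48·0.7723 = 56.75 pbw (target 56.75 pbw)
Mass balance on the glass: batch Σ − ignition loss = 250.0 pbw (the Σ of target masses is 250.0 pbw; versus the stated basis of 250.0 pbw — any gap is answer rounding).
Batch total: Σ batch = 267.2 pbw; the LOI term Σ batch·LOI equals 17.21 pbw; yield = glass ÷ total batch = 93.56%.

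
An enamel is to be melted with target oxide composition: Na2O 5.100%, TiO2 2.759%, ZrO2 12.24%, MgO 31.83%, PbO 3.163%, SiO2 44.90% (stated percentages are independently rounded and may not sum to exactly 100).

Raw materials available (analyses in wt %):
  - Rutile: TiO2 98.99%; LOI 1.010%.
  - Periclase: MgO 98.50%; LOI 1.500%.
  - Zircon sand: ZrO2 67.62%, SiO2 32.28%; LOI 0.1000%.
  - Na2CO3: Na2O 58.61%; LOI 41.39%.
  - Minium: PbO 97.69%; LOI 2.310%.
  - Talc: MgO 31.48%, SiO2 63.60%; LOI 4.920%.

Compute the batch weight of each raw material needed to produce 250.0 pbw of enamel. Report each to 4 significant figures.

Batch per 250.0 pbw enamel:
  Rutile: 6.968 pbw
  Periclase: 31.72 pbw
  Zircon sand: 45.25 pbw
  Na2CO3: 21.75 pbw
  Minium: 8.094 pbw
  Talc: 153.5 pbw
Total batch = 267.3 pbw; LOI loss = 17.33 pbw; yield = 93.52%

The working math maintains exact precision at each step; intermediates are shown, with 4-significant-figure rounding, on the page — each reported result sees exactly one rounding. All derived quantities, which include glass mass, the yield, ignition loss, the six compositions, totals, are computed in exact precision, as quoted within the question or the answer, using the weight values on 250.0 pbw of glass.
The oxide mass targets at 250.0 pbw enamel:
  Na2O: 5.100% × 250.0 = 12.75 pbw
  TiO2: 2.759% × 250.0 = 6.898 pbw
  ZrO2: 12.24% × 250.0 = 30.60 pbw
  MgO: 31.83% × 250.0 = 79.58 pbw
  PbO: 3.163% × 250.0 = 7.908 pbw
  SiO2: 44.90% × 250.0 = 112.2 pbw
Verifying the oxide balance per the reported batch figures, under the basis named above (summed amounts equal target values net of answer rounding effects):
  Na2O: 21.75·0.5861 = 12.75 pbw (target 12.75 pbw)
  TiO2: 6.968·0.9899 = 6.898 pbw (target 6.898 pbw)
  ZrO2: 45.25·0.6762 = 30.60 pbw (target 30.60 pbw)
  MgO: 31.72·0.9850 + 153.5·0.3148 = 79.57 pbw (target 79.58 pbw)
  PbO: 8.094·0.9769 = 7.907 pbw (target 7.908 pbw)
  SiO2: 45.25·0.3228 + 153.5·0.6360 = 112.2 pbw (target 112.2 pbw)
Glass-mass bookkeeping: whole batch net of LOI = 249.9 pbw (the Σ of target masses is 250.0 pbw; stated basis 250.0 pbw — a pure rounding effect).
Total batch = Σ batch = 267.3 pbw; LOI loss = Σ batch·LOI = 17.33 pbw; the yield ratio, glass ÷ batch: 93.52%.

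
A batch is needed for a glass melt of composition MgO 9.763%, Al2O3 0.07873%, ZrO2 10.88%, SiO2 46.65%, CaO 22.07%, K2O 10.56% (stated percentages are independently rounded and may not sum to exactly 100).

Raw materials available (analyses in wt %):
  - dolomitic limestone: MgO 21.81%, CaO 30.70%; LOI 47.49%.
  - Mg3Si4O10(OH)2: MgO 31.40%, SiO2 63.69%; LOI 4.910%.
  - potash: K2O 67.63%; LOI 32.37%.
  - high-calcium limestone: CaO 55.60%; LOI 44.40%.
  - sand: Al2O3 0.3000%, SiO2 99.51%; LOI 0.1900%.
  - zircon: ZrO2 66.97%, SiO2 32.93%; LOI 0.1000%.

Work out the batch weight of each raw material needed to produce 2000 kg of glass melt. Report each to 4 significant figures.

Batch per 2000 kg glass melt:
  dolomitic limestone: 208.7 kg
  Mg3Si4O10(OH)2: 476.9 kg
  potash: 312.3 kg
  high-calcium limestone: 678.6 kg
  sand: 524.9 kg
  zircon: 324.9 kg
Total batch = 2526 kg; LOI loss = 526.2 kg; yield = 79.17%

All internal work carries full precision all the way through — intermediates are printed rounded off to 4 significant digits within the worked lines; exactly one rounding is applied to every reported figure — all derived quantities are computed at full precision (the six compositions, yield, LOI, net glass mass, totals) starting from the weights per 2000 kg of glass as set out in either problem or answer.
The oxide mass targets at 2000 kg glass melt:
  MgO: 9.763% × 2000 = 195.3 kg
  Al2O3: 0.07873% × 2000 = 1.575 kg
  ZrO2: 10.88% × 2000 = 217.6 kg
  SiO2: 46.65% × 2000 = 933.0 kg
  CaO: 22.07% × 2000 = 441.4 kg
  K2O: 10.56% × 2000 = 211.2 kg
Verifying the oxide balance working from each reported weight, on the stated basis (sums match the target masses inside rounding margins):
  MgO: 208.7·0.2181 + 476.9·0.3140 = 195.3 kg (target 195.3 kg)
  Al2O3: 524.9·0.003000 = 1.575 kg (target 1.575 kg)
  ZrO2: 324.9·0.6697 = 217.6 kg (target 217.6 kg)
  SiO2: 476.9·0.6369 + 524.9·0.9951 + 324.9·0.3293 = 933.1 kg (target 933.0 kg)
  CaO: 208.7·0.3070 + 678.6·0.5560 = 441.4 kg (target 441.4 kg)
  K2O: 312.3·0.6763 = 211.2 kg (target 211.2 kg)
Mass balance on the glass: batch total minus LOI = 2000 kg (oxide target masses add up to 2000 kg; basis as stated: 2000 kg — gaps are rounding artifacts).
Total batch = Σ batch = 2526 kg; ignition loss, Σ(batch × LOI) = 526.2 kg; yield: glass divided by total = 79.17%.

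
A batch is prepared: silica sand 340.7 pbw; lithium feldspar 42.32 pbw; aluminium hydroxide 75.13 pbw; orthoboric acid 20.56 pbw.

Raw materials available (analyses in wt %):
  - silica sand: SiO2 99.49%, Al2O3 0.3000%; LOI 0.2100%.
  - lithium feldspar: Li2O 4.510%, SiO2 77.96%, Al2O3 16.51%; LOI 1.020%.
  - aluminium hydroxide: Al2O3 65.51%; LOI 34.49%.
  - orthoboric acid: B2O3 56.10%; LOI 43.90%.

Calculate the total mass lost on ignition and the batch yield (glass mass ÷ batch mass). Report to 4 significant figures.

LOI loss = 36.09 pbw; glass = 442.6 pbw; yield = 92.46%

Each numeric step carries exact precision through every step; intermediates are shown (rounded to 4 significant digits) on the page — each reported value undergoes a single rounding; the derived quantities are rebuilt starting from the weights at 442.6 pbw of glass at exact precision (the four compositions, the yield, ignition loss, totals, net glass mass), as they appear in the problem or the answer.
LOI of each material in turn:
  silica sand: 340.7 × 0.002100 = 0.7155 pbw
  lithium feldspar: 42.32 × 0.01020 = 0.4317 pbw
  aluminium hydroxide: 75.13 × 0.3449 = 25.91 pbw
  orthoboric acid: 20.56 × 0.4390 = 9.026 pbw
Total LOI = 36.09 pbw
Glass = batch − LOI = 478.7 − 36.09 = 442.6 pbw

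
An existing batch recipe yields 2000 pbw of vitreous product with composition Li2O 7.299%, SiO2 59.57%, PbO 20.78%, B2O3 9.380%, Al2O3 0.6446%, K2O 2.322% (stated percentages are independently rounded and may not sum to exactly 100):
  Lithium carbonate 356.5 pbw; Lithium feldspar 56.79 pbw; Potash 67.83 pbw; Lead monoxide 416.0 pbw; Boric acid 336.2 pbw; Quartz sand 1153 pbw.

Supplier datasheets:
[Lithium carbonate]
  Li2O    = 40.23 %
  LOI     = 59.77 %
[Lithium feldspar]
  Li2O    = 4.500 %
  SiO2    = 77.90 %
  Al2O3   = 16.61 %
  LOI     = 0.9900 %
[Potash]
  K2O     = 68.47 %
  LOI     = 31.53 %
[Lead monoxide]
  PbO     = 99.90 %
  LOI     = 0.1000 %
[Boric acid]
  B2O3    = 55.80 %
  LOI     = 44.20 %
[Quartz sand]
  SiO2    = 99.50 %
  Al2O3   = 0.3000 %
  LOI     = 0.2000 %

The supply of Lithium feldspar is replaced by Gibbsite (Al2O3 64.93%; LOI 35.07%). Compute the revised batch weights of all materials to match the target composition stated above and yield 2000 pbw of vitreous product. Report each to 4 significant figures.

Revised batch per 2000 pbw vitreous product:
  Lithium carbonate: 362.9 pbw
  Gibbsite: 14.32 pbw
  Potash: 67.83 pbw
  Lead monoxide: 416.0 pbw
  Boric acid: 336.2 pbw
  Quartz sand: 1197 pbw
Total batch = 2394 pbw; LOI loss = 394.7 pbw

The whole derivation runs at exact precision throughout. The intermediate values are rounded off to 4 significant figures when displayed — exactly one rounding goes into each reported value — the derived quantities are re-derived at full float precision (the yield, the six compositions, totals, ignition loss, net glass mass) from the weighed amounts on 2000 pbw of glass as they appear in the problem or answer text.
Oxide-by-oxide targets in 2000 pbw vitreous product:
  Li2O: 7.299% × 2000 = 146.0 pbw
  SiO2: 59.57% × 2000 = 1191 pbw
  PbO: 20.78% × 2000 = 415.6 pbw
  B2O3: 9.380% × 2000 = 187.6 pbw
  Al2O3: 0.6446% × 2000 = 12.89 pbw
  K2O: 2.322% × 2000 = 46.44 pbw
Balance tally, oxide-wise, from the weights as reported, under the basis named above (summed amounts equal target values exact up to rounding of places):
  Li2O: 362.9·0.4023 = 146.0 pbw (target 146.0 pbw)
  SiO2: 1197·0.9950 = 1191 pbw (target 1191 pbw)
  PbO: 416.0·0.9990 = 415.6 pbw (target 415.6 pbw)
  B2O3: 336.2·0.5580 = 187.6 pbw (target 187.6 pbw)
  Al2O3: 14.32·0.6493 + 1197·0.003000 = 12.89 pbw (target 12.89 pbw)
  K2O: 67.83·0.6847 = 46.44 pbw (target 46.44 pbw)
Glass-mass closure: total batch − LOI = 2000 pbw (summing oxide targets gives 2000 pbw; against the stated basis, 2000 pbw — any gap is answer rounding).
Whole-batch sum: Σ batch = 2394 pbw; the LOI term Σ batch·LOI equals 394.7 pbw; glass ÷ batch gives a yield of 83.51%.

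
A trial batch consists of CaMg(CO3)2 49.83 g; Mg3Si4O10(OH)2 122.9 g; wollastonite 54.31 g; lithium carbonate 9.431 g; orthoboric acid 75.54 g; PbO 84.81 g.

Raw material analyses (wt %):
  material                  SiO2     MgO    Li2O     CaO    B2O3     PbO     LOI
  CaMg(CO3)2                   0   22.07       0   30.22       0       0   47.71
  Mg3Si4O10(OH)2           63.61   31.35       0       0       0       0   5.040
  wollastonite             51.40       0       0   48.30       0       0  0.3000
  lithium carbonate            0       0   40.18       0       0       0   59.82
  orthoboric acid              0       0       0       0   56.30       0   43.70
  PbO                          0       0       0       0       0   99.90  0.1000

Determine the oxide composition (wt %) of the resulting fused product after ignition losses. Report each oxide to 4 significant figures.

Glass mass = 328.0 g (batch 396.8 − LOI 68.87).
Composition: SiO2 32.35%, MgO 15.10%, Li2O 1.155%, CaO 12.59%, B2O3 12.97%, PbO 25.83%

Each numeric step keeps full precision through the solve; in-progress results are printed rounded off to 4 significant figures on the page; every reported value is rounded only once; all derived quantities are re-derived from the weighed amounts at 328.0 g of glass in exact precision (totals, yield, LOI, net glass mass, the six compositions) exactly as shown in either problem or answer.
Oxide-by-oxide delivered mass:
  SiO2: 122.9·0.6361 + 54.31·0.5140 = 106.1 g
  MgO: 49.83·0.2207 + 122.9·0.3135 = 49.53 g
  Li2O: 9.431·0.4018 = 3.789 g
  CaO: 49.83·0.3022 + 54.31·0.4830 = 41.29 g
  B2O3: 75.54·0.5630 = 42.53 g
  PbO: 84.81·0.9990 = 84.73 g
LOI: 49.83·0.4771 + 122.9·0.05040 + 54.31·0.003000 + 9.431·0.5982 + 75.54·0.4370 + 84.81·0.001000 = 68.87 g
Glass mass = batch − LOI = 396.8 − 68.87 = 328.0 g (= the summed oxide contributions)
wt %: oxide over glass, times 100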